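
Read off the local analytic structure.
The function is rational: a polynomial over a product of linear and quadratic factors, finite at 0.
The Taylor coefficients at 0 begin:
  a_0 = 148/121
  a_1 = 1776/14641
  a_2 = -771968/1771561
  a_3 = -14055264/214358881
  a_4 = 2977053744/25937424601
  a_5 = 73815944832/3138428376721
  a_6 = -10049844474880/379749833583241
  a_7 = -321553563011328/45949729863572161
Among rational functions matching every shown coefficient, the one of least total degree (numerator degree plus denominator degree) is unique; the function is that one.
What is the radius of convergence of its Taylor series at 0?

No rational of total degree below 4 reproduces all 8 coefficients; solving the [0/4] Pade equations on them gives f(r) = 37/(r**2 - 3*r/11 + 11/2)**2, whose expansion matches every shown term.
Denominator factor (r**2 - 3*r/11 + 11/2)^2: discriminant -2653/121, complex-conjugate roots (3/22) + ((1/22)*sqrt(2653))*i and (3/22) - ((1/22)*sqrt(2653))*i; poles of order 2, moduli (1/2)*sqrt(22) and (1/2)*sqrt(22).
The radius of convergence is the smallest modulus among the singular points: (1/2)*sqrt(22).

The radius of convergence is (1/2)*sqrt(22).


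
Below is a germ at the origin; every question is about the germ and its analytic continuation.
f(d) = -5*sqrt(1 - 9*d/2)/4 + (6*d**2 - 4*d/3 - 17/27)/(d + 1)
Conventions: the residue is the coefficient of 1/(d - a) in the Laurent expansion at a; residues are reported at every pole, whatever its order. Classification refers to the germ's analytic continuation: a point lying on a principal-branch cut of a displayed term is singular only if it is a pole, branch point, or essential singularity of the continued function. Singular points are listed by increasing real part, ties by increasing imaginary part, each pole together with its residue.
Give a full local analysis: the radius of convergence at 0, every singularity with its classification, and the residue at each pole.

Denominator factor (d + 1): pole of order 1 at -1, modulus 1.
Branch term (-5/4)*sqrt(1 - d/(2/9)): its argument vanishes at d = 2/9, a square-root branch point, modulus 2/9.
The radius of convergence is the smallest modulus among the singular points: 2/9.
The branch term is analytic at -1 and contributes nothing to the residue; only the rational part matters.
At the order-1 pole -1 set g(d) = (d - (-1))*(rational part) = 6*d**2 - 4*d/3 - 17/27.
Simple pole: residue = g(a) at a = -1, which is 181/27.
List the singular points by increasing real part (a conjugate pair: the negative imaginary part first).

Radius of convergence at 0: 2/9.
At -1: a pole of order 1; residue 181/27.
At 2/9: an algebraic (square-root) branch point.


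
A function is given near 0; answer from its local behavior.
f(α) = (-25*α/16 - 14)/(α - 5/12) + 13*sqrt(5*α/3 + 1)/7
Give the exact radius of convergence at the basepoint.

Denominator factor (α - 5/12): pole of order 1 at 5/12, modulus 5/12.
Branch term (13/7)*sqrt(1 - α/(-3/5)): its argument vanishes at α = -3/5, a square-root branch point, modulus 3/5.
The radius of convergence is the smallest modulus among the singular points: 5/12.

The radius of convergence is 5/12.


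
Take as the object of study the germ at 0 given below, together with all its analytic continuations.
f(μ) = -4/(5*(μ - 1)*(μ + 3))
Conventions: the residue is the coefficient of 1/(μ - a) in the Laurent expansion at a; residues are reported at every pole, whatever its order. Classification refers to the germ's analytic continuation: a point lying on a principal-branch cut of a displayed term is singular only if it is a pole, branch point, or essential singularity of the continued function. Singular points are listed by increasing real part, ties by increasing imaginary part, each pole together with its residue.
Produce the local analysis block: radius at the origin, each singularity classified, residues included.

Radius of convergence at 0: 1.
At -3: a pole of order 1; residue 1/5.
At 1: a pole of order 1; residue -1/5.

Denominator factor (μ - 1): pole of order 1 at 1, modulus 1.
Denominator factor (μ + 3): pole of order 1 at -3, modulus 3.
The radius of convergence is the smallest modulus among the singular points: 1.
At the order-1 pole -3 set g(μ) = (μ - (-3))*f(μ) = -4/(5*(μ - 1)).
Simple pole: residue = g(a) at a = -3, which is 1/5.
At the order-1 pole 1 set g(μ) = (μ - (1))*f(μ) = -4/(5*(μ + 3)).
Simple pole: residue = g(a) at a = 1, which is -1/5.
List the singular points by increasing real part (a conjugate pair: the negative imaginary part first).


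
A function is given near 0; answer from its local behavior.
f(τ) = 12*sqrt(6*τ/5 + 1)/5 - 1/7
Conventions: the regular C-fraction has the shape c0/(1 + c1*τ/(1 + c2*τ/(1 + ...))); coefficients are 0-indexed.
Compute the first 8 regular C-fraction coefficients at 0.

Taylor coefficients (expand at 0): a_0 = 79/35, a_1 = 36/25, a_2 = -54/125, a_3 = 162/625, a_4 = -243/1250, a_5 = 5103/31250, a_6 = -45927/312500, a_7 = 216513/1562500.
c0 = a_0 = 79/35. Peel one level at a time: if S = 1 + c*τ/S' with S'(0) = 1, then c is the τ-coefficient of S and S' = c*τ/(S - 1).
S_1 = c0/f = 1 + (-252/395)*τ + (93366/156025)*τ^2 + ...; c1 = -252/395.
S_2 = c1*τ/(S_1 - 1) = 1 + (741/790)*τ + (-9/100)*τ^2 + ...; c2 = 741/790.
S_3 = c2*τ/(S_2 - 1) = 1 + (237/2470)*τ + (-59013/1220180)*τ^2 + ...; c3 = 237/2470.
S_4 = c3*τ/(S_3 - 1) = 1 + (249/494)*τ + (-9/100)*τ^2 + ...; c4 = 249/494.
S_5 = c4*τ/(S_4 - 1) = 1 + (741/4150)*τ + (-1296009/17222500)*τ^2 + ...; c5 = 741/4150.
S_6 = c5*τ/(S_5 - 1) = 1 + (1749/4150)*τ + (-9/100)*τ^2 + ...; c6 = 1749/4150.
S_7 = c6*τ/(S_6 - 1) = 1 + (249/1166)*τ + ...; c7 = 249/1166.

The regular C-fraction coefficients are [79/35, -252/395, 741/790, 237/2470, 249/494, 741/4150, 1749/4150, 249/1166].


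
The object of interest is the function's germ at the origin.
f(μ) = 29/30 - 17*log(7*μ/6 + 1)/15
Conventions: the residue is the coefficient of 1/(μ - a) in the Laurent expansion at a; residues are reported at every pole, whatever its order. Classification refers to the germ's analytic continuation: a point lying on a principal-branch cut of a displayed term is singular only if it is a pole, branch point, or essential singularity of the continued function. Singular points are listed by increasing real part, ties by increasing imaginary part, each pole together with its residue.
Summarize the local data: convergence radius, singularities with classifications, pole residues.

Radius of convergence at 0: 6/7.
At -6/7: a logarithmic branch point.

Branch term (-17/15)*log(1 - μ/(-6/7)): its argument vanishes at μ = -6/7, a logarithmic branch point, modulus 6/7.
The radius of convergence is the smallest modulus among the singular points: 6/7.


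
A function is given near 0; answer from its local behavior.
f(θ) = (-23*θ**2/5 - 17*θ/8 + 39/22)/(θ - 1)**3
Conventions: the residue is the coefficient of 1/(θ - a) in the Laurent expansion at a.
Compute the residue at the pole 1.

The residue is -23/5.

At the order-3 pole 1 set g(θ) = (θ - (1))^3*f(θ) = -23*θ**2/5 - 17*θ/8 + 39/22.
Order-3 pole: residue = g''(a)/2; g''(1) = -46/5, so the residue is -23/5.


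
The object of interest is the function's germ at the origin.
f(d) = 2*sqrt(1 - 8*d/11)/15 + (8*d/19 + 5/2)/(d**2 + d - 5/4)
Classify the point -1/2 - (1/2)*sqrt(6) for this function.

The point is a pole of order 1.

The denominator factor d**2 + d - 5/4 vanishes at -1/2 - (1/2)*sqrt(6) and appears to the power 1; the numerator there equals 87/38 - (4/19)*sqrt(6), nonzero, and no other factor vanishes.
The branch terms are analytic at this point.
Hence a pole whose order is the multiplicity, 1.


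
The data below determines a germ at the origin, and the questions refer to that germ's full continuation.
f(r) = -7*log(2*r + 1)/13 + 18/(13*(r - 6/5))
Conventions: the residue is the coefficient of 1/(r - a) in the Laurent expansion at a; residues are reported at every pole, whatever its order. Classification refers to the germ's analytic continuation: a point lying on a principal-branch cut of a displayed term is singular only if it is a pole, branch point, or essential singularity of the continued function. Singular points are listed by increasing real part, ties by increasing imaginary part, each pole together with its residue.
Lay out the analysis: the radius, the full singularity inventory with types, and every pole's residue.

Denominator factor (r - 6/5): pole of order 1 at 6/5, modulus 6/5.
Branch term (-7/13)*log(1 - r/(-1/2)): its argument vanishes at r = -1/2, a logarithmic branch point, modulus 1/2.
The radius of convergence is the smallest modulus among the singular points: 1/2.
The branch term is analytic at 6/5 and contributes nothing to the residue; only the rational part matters.
At the order-1 pole 6/5 set g(r) = (r - (6/5))*(rational part) = 18/13.
Simple pole: residue = g(a) at a = 6/5, which is 18/13.
List the singular points by increasing real part (a conjugate pair: the negative imaginary part first).

Radius of convergence at 0: 1/2.
At -1/2: a logarithmic branch point.
At 6/5: a pole of order 1; residue 18/13.


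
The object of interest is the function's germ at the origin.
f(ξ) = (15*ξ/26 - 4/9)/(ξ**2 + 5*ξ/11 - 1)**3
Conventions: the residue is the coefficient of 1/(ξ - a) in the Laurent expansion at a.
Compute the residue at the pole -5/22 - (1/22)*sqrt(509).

The residue is (43381283/10286033862)*sqrt(509).

The factor ξ**2 + 5*ξ/11 - 1 splits as (ξ - a)(ξ - a') with a = -5/22 - (1/22)*sqrt(509), a' = -5/22 + (1/22)*sqrt(509). At the order-3 pole a set g(ξ) = (ξ - a)^3*f(ξ) = [15*ξ/26 - 4/9] / (ξ - a')^3.
Order-3 pole: residue = g''(a)/2; g''(-5/22 - (1/22)*sqrt(509)) = (43381283/5143016931)*sqrt(509), so the residue is (43381283/10286033862)*sqrt(509).


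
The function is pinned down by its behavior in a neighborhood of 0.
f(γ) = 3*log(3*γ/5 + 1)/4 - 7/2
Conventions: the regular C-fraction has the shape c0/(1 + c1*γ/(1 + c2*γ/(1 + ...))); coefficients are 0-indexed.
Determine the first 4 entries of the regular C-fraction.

The regular C-fraction coefficients are [-7/2, 9/70, 6/35, 7/40].

Taylor coefficients (expand at 0): a_0 = -7/2, a_1 = 9/20, a_2 = -27/200, a_3 = 27/500.
c0 = a_0 = -7/2. Peel one level at a time: if S = 1 + c*γ/S' with S'(0) = 1, then c is the γ-coefficient of S and S' = c*γ/(S - 1).
S_1 = c0/f = 1 + (9/70)*γ + (-27/1225)*γ^2 + ...; c1 = 9/70.
S_2 = c1*γ/(S_1 - 1) = 1 + (6/35)*γ + (-3/100)*γ^2 + ...; c2 = 6/35.
S_3 = c2*γ/(S_2 - 1) = 1 + (7/40)*γ + ...; c3 = 7/40.


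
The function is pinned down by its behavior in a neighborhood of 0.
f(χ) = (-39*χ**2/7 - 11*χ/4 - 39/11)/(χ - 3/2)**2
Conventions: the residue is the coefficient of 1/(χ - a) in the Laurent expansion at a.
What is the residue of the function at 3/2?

The residue is -545/28.

At the order-2 pole 3/2 set g(χ) = (χ - (3/2))^2*f(χ) = -39*χ**2/7 - 11*χ/4 - 39/11.
Order-2 pole: residue = g'(a); g'(3/2) = -545/28, so the residue is -545/28.


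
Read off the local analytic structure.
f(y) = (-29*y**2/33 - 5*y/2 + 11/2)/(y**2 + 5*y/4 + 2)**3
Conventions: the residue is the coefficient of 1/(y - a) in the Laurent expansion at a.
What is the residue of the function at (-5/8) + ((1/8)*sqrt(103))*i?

The factor y**2 + 5*y/4 + 2 splits as (y - a)(y - a') with a = (-5/8) + ((1/8)*sqrt(103))*i, a' = (-5/8) - ((1/8)*sqrt(103))*i. At the order-3 pole a set g(y) = (y - a)^3*f(y) = [-29*y**2/33 - 5*y/2 + 11/2] / (y - a')^3.
Order-3 pole: residue = g''(a)/2; g''((-5/8) + ((1/8)*sqrt(103))*i) = -((2533504/36059991)*sqrt(103))*i, so the residue is -((1266752/36059991)*sqrt(103))*i.

The residue is -((1266752/36059991)*sqrt(103))*i.


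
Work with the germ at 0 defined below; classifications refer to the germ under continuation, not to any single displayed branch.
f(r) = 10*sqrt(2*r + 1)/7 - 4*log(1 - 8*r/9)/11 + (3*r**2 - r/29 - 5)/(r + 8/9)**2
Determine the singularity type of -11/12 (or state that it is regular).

Denominator factors: r + 8/9 = -1/36 at r = -11/12 — none vanishes.
Branch term sqrt(1 - r/(-1/2)): argument at -11/12 is -5/6, nonzero, so -11/12 is not its branch point (a point on a principal cut is still regular for the continued germ).
Branch term log(1 - r/(9/8)): argument at -11/12 is 49/27, nonzero, so -11/12 is not its branch point (a point on a principal cut is still regular for the continued germ).
So the germ continues analytically to -11/12.

The point is a regular point.


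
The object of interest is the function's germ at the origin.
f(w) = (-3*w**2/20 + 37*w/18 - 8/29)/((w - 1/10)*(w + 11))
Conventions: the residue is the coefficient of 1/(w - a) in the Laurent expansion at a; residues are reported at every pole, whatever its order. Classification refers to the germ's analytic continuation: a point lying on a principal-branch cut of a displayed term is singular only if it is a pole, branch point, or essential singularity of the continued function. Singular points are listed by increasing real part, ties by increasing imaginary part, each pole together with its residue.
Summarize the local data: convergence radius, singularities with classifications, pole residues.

Denominator factor (w + 11): pole of order 1 at -11, modulus 11.
Denominator factor (w - 1/10): pole of order 1 at 1/10, modulus 1/10.
The radius of convergence is the smallest modulus among the singular points: 1/10.
At the order-1 pole -11 set g(w) = (w - (-11))*f(w) = (-3*w**2/20 + 37*w/18 - 8/29)/(w - 1/10).
Simple pole: residue = g(a) at a = -11, which is 214213/57942.
At the order-1 pole 1/10 set g(w) = (w - (1/10))*f(w) = (-3*w**2/20 + 37*w/18 - 8/29)/(w + 11).
Simple pole: residue = g(a) at a = 1/10, which is -37483/5794200.
List the singular points by increasing real part (a conjugate pair: the negative imaginary part first).

Radius of convergence at 0: 1/10.
At -11: a pole of order 1; residue 214213/57942.
At 1/10: a pole of order 1; residue -37483/5794200.


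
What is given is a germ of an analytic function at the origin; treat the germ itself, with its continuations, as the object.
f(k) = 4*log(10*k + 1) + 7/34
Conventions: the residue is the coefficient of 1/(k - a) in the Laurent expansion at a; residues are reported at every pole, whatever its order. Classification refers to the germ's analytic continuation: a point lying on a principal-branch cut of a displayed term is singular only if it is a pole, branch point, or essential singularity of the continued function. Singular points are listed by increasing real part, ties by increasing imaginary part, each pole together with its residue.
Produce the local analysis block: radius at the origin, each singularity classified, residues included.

Radius of convergence at 0: 1/10.
At -1/10: a logarithmic branch point.

Branch term (4)*log(1 - k/(-1/10)): its argument vanishes at k = -1/10, a logarithmic branch point, modulus 1/10.
The radius of convergence is the smallest modulus among the singular points: 1/10.


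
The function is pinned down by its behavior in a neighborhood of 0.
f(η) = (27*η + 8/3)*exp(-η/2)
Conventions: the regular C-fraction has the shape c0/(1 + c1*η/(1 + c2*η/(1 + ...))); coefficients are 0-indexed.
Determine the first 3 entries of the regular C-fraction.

The regular C-fraction coefficients are [8/3, -77/8, 6245/616].

Taylor coefficients (expand at 0): a_0 = 8/3, a_1 = 77/3, a_2 = -79/6.
c0 = a_0 = 8/3. Peel one level at a time: if S = 1 + c*η/S' with S'(0) = 1, then c is the η-coefficient of S and S' = c*η/(S - 1).
S_1 = c0/f = 1 + (-77/8)*η + (6245/64)*η^2 + ...; c1 = -77/8.
S_2 = c1*η/(S_1 - 1) = 1 + (6245/616)*η + ...; c2 = 6245/616.


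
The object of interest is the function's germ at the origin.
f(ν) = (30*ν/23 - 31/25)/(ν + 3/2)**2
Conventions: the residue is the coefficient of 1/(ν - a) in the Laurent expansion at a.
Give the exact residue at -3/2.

The residue is 30/23.

At the order-2 pole -3/2 set g(ν) = (ν - (-3/2))^2*f(ν) = 30*ν/23 - 31/25.
Order-2 pole: residue = g'(a); g'(-3/2) = 30/23, so the residue is 30/23.


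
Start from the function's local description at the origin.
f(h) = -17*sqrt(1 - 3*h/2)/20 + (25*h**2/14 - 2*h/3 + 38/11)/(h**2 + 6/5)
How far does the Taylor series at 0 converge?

Denominator factor (h**2 + 6/5): discriminant -24/5, complex-conjugate roots ((1/5)*sqrt(30))*i and -((1/5)*sqrt(30))*i; poles of order 1, moduli (1/5)*sqrt(30) and (1/5)*sqrt(30).
Branch term (-17/20)*sqrt(1 - h/(2/3)): its argument vanishes at h = 2/3, a square-root branch point, modulus 2/3.
The radius of convergence is the smallest modulus among the singular points: 2/3.

The radius of convergence is 2/3.


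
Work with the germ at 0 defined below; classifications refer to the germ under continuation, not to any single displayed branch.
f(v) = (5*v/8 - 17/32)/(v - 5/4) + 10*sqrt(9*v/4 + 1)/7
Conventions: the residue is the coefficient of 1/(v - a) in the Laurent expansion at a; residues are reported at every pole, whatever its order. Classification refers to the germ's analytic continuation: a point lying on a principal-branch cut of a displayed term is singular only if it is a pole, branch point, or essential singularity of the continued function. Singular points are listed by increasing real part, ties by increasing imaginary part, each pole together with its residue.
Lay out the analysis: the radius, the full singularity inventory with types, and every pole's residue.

Radius of convergence at 0: 4/9.
At -4/9: an algebraic (square-root) branch point.
At 5/4: a pole of order 1; residue 1/4.

Denominator factor (v - 5/4): pole of order 1 at 5/4, modulus 5/4.
Branch term (10/7)*sqrt(1 - v/(-4/9)): its argument vanishes at v = -4/9, a square-root branch point, modulus 4/9.
The radius of convergence is the smallest modulus among the singular points: 4/9.
The branch term is analytic at 5/4 and contributes nothing to the residue; only the rational part matters.
At the order-1 pole 5/4 set g(v) = (v - (5/4))*(rational part) = 5*v/8 - 17/32.
Simple pole: residue = g(a) at a = 5/4, which is 1/4.
List the singular points by increasing real part (a conjugate pair: the negative imaginary part first).


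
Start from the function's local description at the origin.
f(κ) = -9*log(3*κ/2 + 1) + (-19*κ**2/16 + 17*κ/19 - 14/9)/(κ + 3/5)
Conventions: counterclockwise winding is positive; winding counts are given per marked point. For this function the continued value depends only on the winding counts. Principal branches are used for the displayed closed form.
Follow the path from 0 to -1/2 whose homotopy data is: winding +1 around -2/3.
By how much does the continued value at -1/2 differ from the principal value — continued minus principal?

Continued minus principal equals -(18)*pi*i.

The rational part is single-valued and drops out of the difference; each branch term changes only by its own monodromy.
(-9)*log(1 - κ/(-2/3)): each positive loop around -2/3 adds 2*pi*i to the log, so winding +1 contributes (-9)*(1)*2*pi*i = -(18)*pi*i.
Summing the contributions at κ = -1/2 gives -(18)*pi*i.


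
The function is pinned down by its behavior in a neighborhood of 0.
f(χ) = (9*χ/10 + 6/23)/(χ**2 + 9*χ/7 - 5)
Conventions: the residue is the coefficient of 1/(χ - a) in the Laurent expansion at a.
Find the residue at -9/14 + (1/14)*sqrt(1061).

The factor χ**2 + 9*χ/7 - 5 splits as (χ - a)(χ - a') with a = -9/14 + (1/14)*sqrt(1061), a' = -9/14 - (1/14)*sqrt(1061). At the order-1 pole a set g(χ) = (χ - a)*f(χ) = [9*χ/10 + 6/23] / (χ - a').
Simple pole: residue = g(a) at a = -9/14 + (1/14)*sqrt(1061), which is 9/20 - (1023/488060)*sqrt(1061).

The residue is 9/20 - (1023/488060)*sqrt(1061).


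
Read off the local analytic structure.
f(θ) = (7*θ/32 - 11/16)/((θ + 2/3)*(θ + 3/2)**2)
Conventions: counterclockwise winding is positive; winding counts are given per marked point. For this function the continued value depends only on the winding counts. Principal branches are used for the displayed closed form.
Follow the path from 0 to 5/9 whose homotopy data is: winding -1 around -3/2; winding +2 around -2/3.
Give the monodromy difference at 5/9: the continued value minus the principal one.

Continued minus principal equals 0.

The function is rational, hence single-valued: continuing it around any pole returns the same value, so the difference is 0.


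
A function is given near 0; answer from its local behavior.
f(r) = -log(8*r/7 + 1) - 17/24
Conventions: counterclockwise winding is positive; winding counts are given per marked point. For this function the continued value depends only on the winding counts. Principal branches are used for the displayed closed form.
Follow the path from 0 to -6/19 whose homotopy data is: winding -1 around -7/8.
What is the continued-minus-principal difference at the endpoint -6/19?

Continued minus principal equals (2)*pi*i.

The rational part is single-valued and drops out of the difference; each branch term changes only by its own monodromy.
(-1)*log(1 - r/(-7/8)): each positive loop around -7/8 adds 2*pi*i to the log, so winding -1 contributes (-1)*(-1)*2*pi*i = (2)*pi*i.
Summing the contributions at r = -6/19 gives (2)*pi*i.


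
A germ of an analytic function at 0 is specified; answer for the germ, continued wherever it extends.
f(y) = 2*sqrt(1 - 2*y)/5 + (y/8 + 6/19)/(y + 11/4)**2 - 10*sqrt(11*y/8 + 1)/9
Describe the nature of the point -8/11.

The term (-10/9)*sqrt(1 - y/(-8/11)) has argument 1 - -8/11/(-8/11) = 0 at -8/11: a square-root (algebraic, two-sheeted) branch point; the remaining terms are analytic or single-valued there.

The point is an algebraic (square-root) branch point.


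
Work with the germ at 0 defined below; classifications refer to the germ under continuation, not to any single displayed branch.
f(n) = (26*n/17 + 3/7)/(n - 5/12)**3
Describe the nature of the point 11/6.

Denominator factors: n - 5/12 = 17/12 at n = 11/6 — none vanishes.
So the germ continues analytically to 11/6.

The point is a regular point.


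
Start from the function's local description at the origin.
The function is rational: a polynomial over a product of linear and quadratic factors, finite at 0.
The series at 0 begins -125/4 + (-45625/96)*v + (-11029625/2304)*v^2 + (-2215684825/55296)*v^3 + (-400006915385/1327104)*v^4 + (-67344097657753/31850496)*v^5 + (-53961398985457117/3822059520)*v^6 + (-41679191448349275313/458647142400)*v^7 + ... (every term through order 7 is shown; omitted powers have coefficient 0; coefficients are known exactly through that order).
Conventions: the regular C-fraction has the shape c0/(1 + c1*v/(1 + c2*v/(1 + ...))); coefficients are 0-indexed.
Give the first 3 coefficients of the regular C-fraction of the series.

Taylor coefficients (read off): a_0 = -125/4, a_1 = -45625/96, a_2 = -11029625/2304.
c0 = a_0 = -125/4. Peel one level at a time: if S = 1 + c*v/S' with S'(0) = 1, then c is the v-coefficient of S and S' = c*v/(S - 1).
S_1 = c0/f = 1 + (-365/24)*v + (3749/48)*v^2 + ...; c1 = -365/24.
S_2 = c1*v/(S_1 - 1) = 1 + (3749/730)*v + ...; c2 = 3749/730.

The regular C-fraction coefficients are [-125/4, -365/24, 3749/730].


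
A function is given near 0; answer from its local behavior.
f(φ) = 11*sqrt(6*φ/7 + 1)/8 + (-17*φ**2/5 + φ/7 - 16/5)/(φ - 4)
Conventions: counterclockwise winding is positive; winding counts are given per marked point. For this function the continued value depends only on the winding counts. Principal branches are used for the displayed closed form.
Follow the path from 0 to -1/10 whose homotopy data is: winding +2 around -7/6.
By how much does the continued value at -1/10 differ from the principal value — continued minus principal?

The rational part is single-valued and drops out of the difference; each branch term changes only by its own monodromy.
(11/8)*sqrt(1 - φ/(-7/6)): winding +2 is even, the square root returns to the same sheet, contribution 0.
Summing the contributions at φ = -1/10 gives 0.

Continued minus principal equals 0.


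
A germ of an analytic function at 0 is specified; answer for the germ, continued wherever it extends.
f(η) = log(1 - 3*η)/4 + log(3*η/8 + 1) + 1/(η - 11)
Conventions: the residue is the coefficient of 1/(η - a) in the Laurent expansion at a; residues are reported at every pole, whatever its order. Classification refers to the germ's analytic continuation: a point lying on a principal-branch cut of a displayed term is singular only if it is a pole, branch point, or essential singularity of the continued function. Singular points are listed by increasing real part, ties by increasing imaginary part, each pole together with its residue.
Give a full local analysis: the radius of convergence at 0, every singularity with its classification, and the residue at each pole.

Denominator factor (η - 11): pole of order 1 at 11, modulus 11.
Branch term (1)*log(1 - η/(-8/3)): its argument vanishes at η = -8/3, a logarithmic branch point, modulus 8/3.
Branch term (1/4)*log(1 - η/(1/3)): its argument vanishes at η = 1/3, a logarithmic branch point, modulus 1/3.
The radius of convergence is the smallest modulus among the singular points: 1/3.
The branch terms are analytic at 11 and contribute nothing to the residue; only the rational part matters.
At the order-1 pole 11 set g(η) = (η - (11))*(rational part) = 1.
Simple pole: residue = g(a) at a = 11, which is 1.
List the singular points by increasing real part (a conjugate pair: the negative imaginary part first).

Radius of convergence at 0: 1/3.
At -8/3: a logarithmic branch point.
At 1/3: a logarithmic branch point.
At 11: a pole of order 1; residue 1.


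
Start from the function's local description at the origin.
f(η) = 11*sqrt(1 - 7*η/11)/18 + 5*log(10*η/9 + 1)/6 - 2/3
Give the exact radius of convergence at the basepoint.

Branch term (11/18)*sqrt(1 - η/(11/7)): its argument vanishes at η = 11/7, a square-root branch point, modulus 11/7.
Branch term (5/6)*log(1 - η/(-9/10)): its argument vanishes at η = -9/10, a logarithmic branch point, modulus 9/10.
The radius of convergence is the smallest modulus among the singular points: 9/10.

The radius of convergence is 9/10.


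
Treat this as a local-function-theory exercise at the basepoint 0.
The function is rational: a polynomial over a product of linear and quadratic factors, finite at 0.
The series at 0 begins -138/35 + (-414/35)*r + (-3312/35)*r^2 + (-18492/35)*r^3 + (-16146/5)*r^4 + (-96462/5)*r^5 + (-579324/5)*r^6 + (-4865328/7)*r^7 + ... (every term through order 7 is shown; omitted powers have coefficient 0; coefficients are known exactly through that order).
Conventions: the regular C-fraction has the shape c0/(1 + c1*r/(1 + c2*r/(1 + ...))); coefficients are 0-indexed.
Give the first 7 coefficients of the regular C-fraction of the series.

Taylor coefficients (read off): a_0 = -138/35, a_1 = -414/35, a_2 = -3312/35, a_3 = -18492/35, a_4 = -16146/5, a_5 = -96462/5, a_6 = -579324/5.
c0 = a_0 = -138/35. Peel one level at a time: if S = 1 + c*r/S' with S'(0) = 1, then c is the r-coefficient of S and S' = c*r/(S - 1).
S_1 = c0/f = 1 + (-3)*r + (-15)*r^2 + ...; c1 = -3.
S_2 = c1*r/(S_1 - 1) = 1 + (-5)*r + (58/3)*r^2 + ...; c2 = -5.
S_3 = c2*r/(S_2 - 1) = 1 + (58/15)*r + (199/225)*r^2 + ...; c3 = 58/15.
S_4 = c3*r/(S_3 - 1) = 1 + (-199/870)*r + (1961/10092)*r^2 + ...; c4 = -199/870.
S_5 = c4*r/(S_4 - 1) = 1 + (9805/11542)*r + (3240/39601)*r^2 + ...; c5 = 9805/11542.
S_6 = c5*r/(S_5 - 1) = 1 + (-37584/390239)*r + ...; c6 = -37584/390239.

The regular C-fraction coefficients are [-138/35, -3, -5, 58/15, -199/870, 9805/11542, -37584/390239].


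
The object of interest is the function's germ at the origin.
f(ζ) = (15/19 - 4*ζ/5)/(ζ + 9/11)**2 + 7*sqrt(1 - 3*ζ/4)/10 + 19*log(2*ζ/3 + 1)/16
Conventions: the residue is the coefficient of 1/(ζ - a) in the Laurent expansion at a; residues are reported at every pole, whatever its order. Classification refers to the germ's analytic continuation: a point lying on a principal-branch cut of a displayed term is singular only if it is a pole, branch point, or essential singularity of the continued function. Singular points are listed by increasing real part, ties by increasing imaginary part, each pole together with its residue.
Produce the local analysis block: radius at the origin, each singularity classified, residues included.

Denominator factor (ζ + 9/11)^2: pole of order 2 at -9/11, modulus 9/11.
Branch term (19/16)*log(1 - ζ/(-3/2)): its argument vanishes at ζ = -3/2, a logarithmic branch point, modulus 3/2.
Branch term (7/10)*sqrt(1 - ζ/(4/3)): its argument vanishes at ζ = 4/3, a square-root branch point, modulus 4/3.
The radius of convergence is the smallest modulus among the singular points: 9/11.
The branch terms are analytic at -9/11 and contribute nothing to the residue; only the rational part matters.
At the order-2 pole -9/11 set g(ζ) = (ζ - (-9/11))^2*(rational part) = 15/19 - 4*ζ/5.
Order-2 pole: residue = g'(a); g'(-9/11) = -4/5, so the residue is -4/5.
List the singular points by increasing real part (a conjugate pair: the negative imaginary part first).

Radius of convergence at 0: 9/11.
At -3/2: a logarithmic branch point.
At -9/11: a pole of order 2; residue -4/5.
At 4/3: an algebraic (square-root) branch point.


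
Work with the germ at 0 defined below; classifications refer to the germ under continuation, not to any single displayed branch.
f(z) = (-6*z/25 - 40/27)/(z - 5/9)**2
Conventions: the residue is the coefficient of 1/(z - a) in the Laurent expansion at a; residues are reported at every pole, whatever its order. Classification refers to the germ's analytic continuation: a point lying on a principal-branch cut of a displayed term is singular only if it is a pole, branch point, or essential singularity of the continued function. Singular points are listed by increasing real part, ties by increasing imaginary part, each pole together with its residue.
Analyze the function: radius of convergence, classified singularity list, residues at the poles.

Denominator factor (z - 5/9)^2: pole of order 2 at 5/9, modulus 5/9.
The radius of convergence is the smallest modulus among the singular points: 5/9.
At the order-2 pole 5/9 set g(z) = (z - (5/9))^2*f(z) = -6*z/25 - 40/27.
Order-2 pole: residue = g'(a); g'(5/9) = -6/25, so the residue is -6/25.

Radius of convergence at 0: 5/9.
At 5/9: a pole of order 2; residue -6/25.


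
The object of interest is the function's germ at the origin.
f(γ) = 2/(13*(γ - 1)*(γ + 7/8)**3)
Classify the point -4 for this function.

Denominator factors: γ + 7/8 = -25/8 at γ = -4; γ - 1 = -5 at γ = -4 — none vanishes.
So the germ continues analytically to -4.

The point is a regular point.


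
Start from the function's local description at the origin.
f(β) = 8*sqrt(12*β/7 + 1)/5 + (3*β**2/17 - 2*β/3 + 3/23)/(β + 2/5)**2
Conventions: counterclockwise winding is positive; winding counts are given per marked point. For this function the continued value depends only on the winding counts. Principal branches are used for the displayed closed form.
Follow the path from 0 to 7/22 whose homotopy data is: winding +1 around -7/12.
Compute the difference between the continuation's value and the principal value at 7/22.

Continued minus principal equals -(16/55)*sqrt(187).

The rational part is single-valued and drops out of the difference; each branch term changes only by its own monodromy.
(8/5)*sqrt(1 - β/(-7/12)): winding +1 is odd, the square root flips sign, contributing -2*(8/5)*sqrt(1 - (7/22)/(-7/12)) = -2*(8/5)*sqrt(17/11) = -(16/55)*sqrt(187).
Summing the contributions at β = 7/22 gives -(16/55)*sqrt(187).


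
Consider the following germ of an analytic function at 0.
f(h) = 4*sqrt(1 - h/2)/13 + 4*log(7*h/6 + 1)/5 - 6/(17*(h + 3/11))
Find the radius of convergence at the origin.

The radius of convergence is 3/11.

Denominator factor (h + 3/11): pole of order 1 at -3/11, modulus 3/11.
Branch term (4/13)*sqrt(1 - h/(2)): its argument vanishes at h = 2, a square-root branch point, modulus 2.
Branch term (4/5)*log(1 - h/(-6/7)): its argument vanishes at h = -6/7, a logarithmic branch point, modulus 6/7.
The radius of convergence is the smallest modulus among the singular points: 3/11.


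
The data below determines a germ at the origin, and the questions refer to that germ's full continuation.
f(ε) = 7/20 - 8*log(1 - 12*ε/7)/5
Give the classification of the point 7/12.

The term (-8/5)*log(1 - ε/(7/12)) has argument 1 - 7/12/(7/12) = 0 at 7/12: a logarithmic (infinitely-sheeted) branch point; the remaining terms are analytic or single-valued there.

The point is a logarithmic branch point.


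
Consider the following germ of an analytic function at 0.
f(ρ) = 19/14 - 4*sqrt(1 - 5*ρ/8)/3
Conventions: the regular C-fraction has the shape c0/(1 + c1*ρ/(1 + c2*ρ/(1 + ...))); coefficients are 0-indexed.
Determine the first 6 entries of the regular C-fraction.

Taylor coefficients (expand at 0): a_0 = 1/42, a_1 = 5/12, a_2 = 25/384, a_3 = 125/6144, a_4 = 3125/393216, a_5 = 21875/6291456.
c0 = a_0 = 1/42. Peel one level at a time: if S = 1 + c*ρ/S' with S'(0) = 1, then c is the ρ-coefficient of S and S' = c*ρ/(S - 1).
S_1 = c0/f = 1 + (-35/2)*ρ + (19425/64)*ρ^2 + ...; c1 = -35/2.
S_2 = c1*ρ/(S_1 - 1) = 1 + (555/32)*ρ + (-25/1024)*ρ^2 + ...; c2 = 555/32.
S_3 = c2*ρ/(S_2 - 1) = 1 + (5/3552)*ρ + (5575/12616704)*ρ^2 + ...; c3 = 5/3552.
S_4 = c3*ρ/(S_3 - 1) = 1 + (-1115/3552)*ρ + (-25/1024)*ρ^2 + ...; c4 = -1115/3552.
S_5 = c4*ρ/(S_4 - 1) = 1 + (-555/7136)*ρ + ...; c5 = -555/7136.

The regular C-fraction coefficients are [1/42, -35/2, 555/32, 5/3552, -1115/3552, -555/7136].


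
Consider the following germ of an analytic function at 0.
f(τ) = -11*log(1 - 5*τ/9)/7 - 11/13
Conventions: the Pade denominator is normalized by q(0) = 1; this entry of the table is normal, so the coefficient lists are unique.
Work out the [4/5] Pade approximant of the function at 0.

Taylor coefficients needed (expand at 0): a_0 = -11/13, a_1 = 55/63, a_2 = 275/1134, a_3 = 1375/15309, a_4 = 6875/183708, a_5 = 6875/413343, a_6 = 171875/22320522, a_7 = 859375/234365481, a_8 = 4296875/2410616376, a_9 = 21484375/24407490807.
Write the denominator as Q(τ) = 1 + q1*τ + q2*τ^2 + q3*τ^3 + q4*τ^4 + q5*τ^5. Requiring Q*f - P = O(τ^10) with deg P <= 4 kills the coefficients of τ^5..τ^9 in Q*f:
  τ^5: a_5 + q1*a_4 + q2*a_3 + q3*a_2 + q4*a_1 + q5*a_0 = 0, i.e. 6875/413343 + (6875/183708)*q1 + (1375/15309)*q2 + (275/1134)*q3 + (55/63)*q4 + (-11/13)*q5 = 0.
  τ^6: a_6 + q1*a_5 + q2*a_4 + q3*a_3 + q4*a_2 + q5*a_1 = 0, i.e. 171875/22320522 + (6875/413343)*q1 + (6875/183708)*q2 + (1375/15309)*q3 + (275/1134)*q4 + (55/63)*q5 = 0.
  τ^7: a_7 + q1*a_6 + q2*a_5 + q3*a_4 + q4*a_3 + q5*a_2 = 0, i.e. 859375/234365481 + (171875/22320522)*q1 + (6875/413343)*q2 + (6875/183708)*q3 + (1375/15309)*q4 + (275/1134)*q5 = 0.
  τ^8: a_8 + q1*a_7 + q2*a_6 + q3*a_5 + q4*a_4 + q5*a_3 = 0, i.e. 4296875/2410616376 + (859375/234365481)*q1 + (171875/22320522)*q2 + (6875/413343)*q3 + (6875/183708)*q4 + (1375/15309)*q5 = 0.
  τ^9: a_9 + q1*a_8 + q2*a_7 + q3*a_6 + q4*a_5 + q5*a_4 = 0, i.e. 21484375/24407490807 + (4296875/2410616376)*q1 + (859375/234365481)*q2 + (171875/22320522)*q3 + (6875/413343)*q4 + (6875/183708)*q5 = 0.
Solving this linear system: q1 = -36310/29727, q2 = 44575/89181, q3 = -429500/5618403, q4 = 951875/303393762, q5 = 8125/455090643.
The numerator is Q*f truncated at degree 4: P0 = a_0 = -11/13; P1 = a_1 + q1*a_0 = 5157515/2705157; P2 = a_2 + q1*a_1 + q2*a_0 = -8672675/6956118; P3 = a_3 + q1*a_2 + q2*a_1 + q3*a_0 = 64563125/219117717; P4 = a_4 + q1*a_3 + q2*a_2 + q3*a_1 + q4*a_0 = -3390124375/165652994052.

The Pade approximant has numerator coefficients [-11/13, 5157515/2705157, -8672675/6956118, 64563125/219117717, -3390124375/165652994052]; denominator coefficients [1, -36310/29727, 44575/89181, -429500/5618403, 951875/303393762, 8125/455090643].


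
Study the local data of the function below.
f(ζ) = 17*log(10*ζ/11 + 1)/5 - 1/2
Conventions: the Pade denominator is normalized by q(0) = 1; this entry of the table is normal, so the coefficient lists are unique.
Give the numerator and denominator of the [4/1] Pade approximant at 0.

Taylor coefficients needed (expand at 0): a_0 = -1/2, a_1 = 34/11, a_2 = -170/121, a_3 = 3400/3993, a_4 = -8500/14641, a_5 = 68000/161051.
Write the denominator as Q(ζ) = 1 + q1*ζ. Requiring Q*f - P = O(ζ^6) with deg P <= 4 kills the coefficients of ζ^5..ζ^5 in Q*f:
  ζ^5: a_5 + q1*a_4 = 0, i.e. 68000/161051 + (-8500/14641)*q1 = 0.
Solving this linear system: q1 = 8/11.
The numerator is Q*f truncated at degree 4: P0 = a_0 = -1/2; P1 = a_1 + q1*a_0 = 30/11; P2 = a_2 + q1*a_1 = 102/121; P3 = a_3 + q1*a_2 = -680/3993; P4 = a_4 + q1*a_3 = 1700/43923.

The Pade approximant has numerator coefficients [-1/2, 30/11, 102/121, -680/3993, 1700/43923]; denominator coefficients [1, 8/11].


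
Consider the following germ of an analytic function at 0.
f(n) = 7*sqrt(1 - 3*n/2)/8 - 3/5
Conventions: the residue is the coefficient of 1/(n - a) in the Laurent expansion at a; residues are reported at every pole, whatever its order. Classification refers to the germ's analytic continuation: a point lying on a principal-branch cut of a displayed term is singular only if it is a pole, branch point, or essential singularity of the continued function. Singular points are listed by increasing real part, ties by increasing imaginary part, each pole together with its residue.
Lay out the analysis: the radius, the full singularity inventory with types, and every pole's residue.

Branch term (7/8)*sqrt(1 - n/(2/3)): its argument vanishes at n = 2/3, a square-root branch point, modulus 2/3.
The radius of convergence is the smallest modulus among the singular points: 2/3.

Radius of convergence at 0: 2/3.
At 2/3: an algebraic (square-root) branch point.


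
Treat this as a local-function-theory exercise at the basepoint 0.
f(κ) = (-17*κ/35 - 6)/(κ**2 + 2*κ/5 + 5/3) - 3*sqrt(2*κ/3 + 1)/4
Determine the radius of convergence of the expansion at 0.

The radius of convergence is (1/3)*sqrt(15).

Denominator factor (κ**2 + 2*κ/5 + 5/3): discriminant -488/75, complex-conjugate roots (-1/5) + ((1/15)*sqrt(366))*i and (-1/5) - ((1/15)*sqrt(366))*i; poles of order 1, moduli (1/3)*sqrt(15) and (1/3)*sqrt(15).
Branch term (-3/4)*sqrt(1 - κ/(-3/2)): its argument vanishes at κ = -3/2, a square-root branch point, modulus 3/2.
The radius of convergence is the smallest modulus among the singular points: (1/3)*sqrt(15).


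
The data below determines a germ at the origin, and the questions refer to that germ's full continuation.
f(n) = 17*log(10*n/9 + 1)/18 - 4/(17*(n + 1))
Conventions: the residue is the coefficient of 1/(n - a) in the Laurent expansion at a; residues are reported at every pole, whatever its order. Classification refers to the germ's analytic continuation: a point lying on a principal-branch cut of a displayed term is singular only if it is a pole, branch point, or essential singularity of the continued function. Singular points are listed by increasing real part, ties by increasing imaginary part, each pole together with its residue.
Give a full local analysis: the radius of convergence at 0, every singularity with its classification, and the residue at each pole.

Radius of convergence at 0: 9/10.
At -1: a pole of order 1; residue -4/17.
At -9/10: a logarithmic branch point.

Denominator factor (n + 1): pole of order 1 at -1, modulus 1.
Branch term (17/18)*log(1 - n/(-9/10)): its argument vanishes at n = -9/10, a logarithmic branch point, modulus 9/10.
The radius of convergence is the smallest modulus among the singular points: 9/10.
The branch term is analytic at -1 and contributes nothing to the residue; only the rational part matters.
At the order-1 pole -1 set g(n) = (n - (-1))*(rational part) = -4/17.
Simple pole: residue = g(a) at a = -1, which is -4/17.
List the singular points by increasing real part (a conjugate pair: the negative imaginary part first).


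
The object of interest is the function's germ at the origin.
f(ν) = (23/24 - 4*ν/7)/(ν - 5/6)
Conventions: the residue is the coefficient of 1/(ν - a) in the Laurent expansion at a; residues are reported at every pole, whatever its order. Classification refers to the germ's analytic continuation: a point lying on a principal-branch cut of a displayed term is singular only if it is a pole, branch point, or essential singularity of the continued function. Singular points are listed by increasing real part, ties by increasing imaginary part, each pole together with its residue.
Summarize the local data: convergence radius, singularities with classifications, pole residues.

Denominator factor (ν - 5/6): pole of order 1 at 5/6, modulus 5/6.
The radius of convergence is the smallest modulus among the singular points: 5/6.
At the order-1 pole 5/6 set g(ν) = (ν - (5/6))*f(ν) = 23/24 - 4*ν/7.
Simple pole: residue = g(a) at a = 5/6, which is 27/56.

Radius of convergence at 0: 5/6.
At 5/6: a pole of order 1; residue 27/56.
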